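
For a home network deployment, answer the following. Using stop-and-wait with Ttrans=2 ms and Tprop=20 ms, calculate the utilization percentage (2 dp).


Given: Ttrans = 2 ms, Tprop = 20 ms
RTT = 2 * Tprop = 2 * 20 = 40 ms
U = Ttrans / (Ttrans + RTT)
U = 2 / (2 + 40)
U = 2 / 42 = 0.047619
U% = 4.76%

4.76


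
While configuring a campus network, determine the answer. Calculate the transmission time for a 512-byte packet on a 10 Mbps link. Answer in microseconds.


Given: packet = 512 bytes, bandwidth = 10 Mbps
Packet in bits = 512 * 8 = 4096 bits
Bandwidth = 10 * 10^6 = 10000000 bps
Time = 4096 / 10000000 seconds
Time in us = 4096 * 10^6 / 10000000 = 409.6

409.6


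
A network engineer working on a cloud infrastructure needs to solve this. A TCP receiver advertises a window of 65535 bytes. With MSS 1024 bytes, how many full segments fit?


Given: RWND = 65535 bytes, MSS = 1024 bytes
Full segments = floor(RWND / MSS)
Full segments = floor(65535 / 1024)
Full segments = floor(63.999) = 63

63


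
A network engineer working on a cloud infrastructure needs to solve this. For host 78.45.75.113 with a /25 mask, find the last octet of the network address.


Given: IP = 78.45.75.113, prefix = /25
Subnet mask = 255.255.255.128
Last octet of IP: 113
Last octet of mask: 128
Network last octet = 113 AND 128 = 0

0


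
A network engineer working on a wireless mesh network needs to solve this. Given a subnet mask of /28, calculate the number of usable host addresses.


Given: subnet mask /28
Host bits = 32 - 28 = 4
Total addresses = 2^4 = 16
Usable hosts = 16 - 2 (network + broadcast) = 14

14


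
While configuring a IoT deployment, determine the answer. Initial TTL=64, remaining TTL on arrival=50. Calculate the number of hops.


Given: initial TTL = 64, received TTL = 50
Hops = initial TTL - received TTL
Hops = 64 - 50 = 14

14


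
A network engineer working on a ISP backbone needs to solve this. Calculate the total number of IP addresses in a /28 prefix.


Given: CIDR prefix /28
Host bits = 32 - 28 = 4
Total addresses = 2^4 = 16

16


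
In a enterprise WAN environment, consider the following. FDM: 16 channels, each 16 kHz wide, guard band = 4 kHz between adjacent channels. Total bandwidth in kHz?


Given: 16 channels, 16 kHz each, guard = 4 kHz
Channel bandwidth = 16 * 16 = 256 kHz
Guard bands = 15 gaps * 4 kHz = 60 kHz
Total = 256 + 60 = 316 kHz

316


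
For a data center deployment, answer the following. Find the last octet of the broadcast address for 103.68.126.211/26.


Given: IP = 103.68.126.211, prefix = /26
Host bits = 32 - 26 = 6
Network last octet = 211 AND mask = 192
Host part size = 2^6 - 1 = 63
Broadcast last octet = 192 OR 63 = 255

255


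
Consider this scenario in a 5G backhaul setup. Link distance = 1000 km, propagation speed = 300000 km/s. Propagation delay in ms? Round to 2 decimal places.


Given: distance = 1000 km, speed = 300000 km/s
Delay = distance / speed = 1000 / 300000 seconds
Delay in ms = 1000 * 1000 / 300000
Delay = 3.3333 ms
Rounded to 2 dp = 3.33 ms

3.33


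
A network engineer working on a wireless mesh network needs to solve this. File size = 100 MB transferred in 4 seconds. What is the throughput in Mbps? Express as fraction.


Given: file = 100 MB, time = 4 s
File in Mb = 100 * 8 = 800 Mb
Throughput = 800 / 4 Mbps
Throughput = 200 Mbps

200


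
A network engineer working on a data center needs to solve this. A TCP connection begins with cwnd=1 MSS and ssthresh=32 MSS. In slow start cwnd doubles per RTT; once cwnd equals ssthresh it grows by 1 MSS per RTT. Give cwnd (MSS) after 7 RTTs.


RTT 0: cwnd = 1 MSS (initial)
RTT 1: cwnd = 2 MSS (slow start, doubled)
RTT 2: cwnd = 4 MSS (slow start, doubled)
RTT 3: cwnd = 8 MSS (slow start, doubled)
RTT 4: cwnd = 16 MSS (slow start, doubled)
RTT 5: cwnd = 32 MSS (slow start, doubled)
RTT 6: cwnd = 33 MSS (congestion avoidance, +1)
RTT 7: cwnd = 34 MSS (congestion avoidance, +1)

34


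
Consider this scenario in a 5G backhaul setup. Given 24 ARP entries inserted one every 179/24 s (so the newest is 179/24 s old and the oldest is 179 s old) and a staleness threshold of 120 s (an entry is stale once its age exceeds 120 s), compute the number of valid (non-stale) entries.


Ages are k * 179/24 s for k = 1..24 (spacing = 7.4583 s).
Entry k is valid iff k * 179/24 <= 120 iff k <= 24 * 120 / 179 = 16.0894
n_valid = floor(16.0894) = 16
(n_stale = 24 - 16 = 8)

16


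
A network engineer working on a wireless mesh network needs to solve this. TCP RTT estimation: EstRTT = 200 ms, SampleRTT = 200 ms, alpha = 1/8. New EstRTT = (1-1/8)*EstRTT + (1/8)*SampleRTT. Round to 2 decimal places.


Given: EstRTT = 200 ms, SampleRTT = 200 ms, alpha = 1/8
New EstRTT = (1 - alpha) * EstRTT + alpha * SampleRTT
(7/8) * 200 = 175
(1/8) * 200 = 25
New EstRTT = 175 + 25 = 200 ms -> 200.00 ms (2 dp)

200.00


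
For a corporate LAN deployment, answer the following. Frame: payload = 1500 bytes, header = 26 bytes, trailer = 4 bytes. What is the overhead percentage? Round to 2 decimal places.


Given: payload = 1500 B, header = 26 B, trailer = 4 B
Overhead bytes = header + trailer = 26 + 4 = 30
Total frame = payload + overhead = 1500 + 30 = 1530
Overhead % = 30 / 1530 * 100 = 1.9608% -> 1.96% (2 dp)

1.96


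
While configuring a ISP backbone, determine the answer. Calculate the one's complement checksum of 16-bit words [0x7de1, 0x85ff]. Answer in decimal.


Given words: [0x7de1, 0x85ff]
Step 1: Sum all words
Raw sum = 32225 + 34303 = 66528
Step 2: Fold carry: (992 + 1) = 993
One's complement = ~993 & 0xFFFF = 64542

64542


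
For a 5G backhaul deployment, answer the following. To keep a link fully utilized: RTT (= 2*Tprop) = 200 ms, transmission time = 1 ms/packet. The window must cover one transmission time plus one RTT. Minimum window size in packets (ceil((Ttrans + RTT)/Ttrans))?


Given: Ttrans = 1 ms, RTT = 200 ms (= 2 * Tprop, Tprop = 100 ms)
Time until first ACK returns = Ttrans + RTT = 1 + 200 = 201 ms
Need W * Ttrans >= Ttrans + RTT  ->  W >= (Ttrans + RTT) / Ttrans
(Ttrans + RTT) / Ttrans = 201 / 1 = 201
W_min = ceil(201) = 201

201


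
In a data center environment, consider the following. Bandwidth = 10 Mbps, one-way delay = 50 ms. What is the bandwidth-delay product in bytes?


Given: bandwidth = 10 Mbps, delay = 50 ms
BDP in bits = 10 * 10^6 * 50 / 1000
BDP in bits = 500000
BDP in bytes = 500000 / 8 = 62500

62500


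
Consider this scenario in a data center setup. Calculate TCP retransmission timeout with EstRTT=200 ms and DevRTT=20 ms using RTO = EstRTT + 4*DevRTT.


Given: EstRTT = 200 ms, DevRTT = 20 ms
Timeout = EstRTT + 4 * DevRTT
4 * DevRTT = 4 * 20 = 80
Timeout = 200 + 80 = 280 ms

280


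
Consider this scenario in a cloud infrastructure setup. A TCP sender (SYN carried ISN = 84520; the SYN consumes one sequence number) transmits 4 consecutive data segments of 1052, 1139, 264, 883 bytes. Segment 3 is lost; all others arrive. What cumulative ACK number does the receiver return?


SYN uses sequence number 84520; first data byte = ISN + 1 = 84521.
Segment 1: SEQ = 84521, len = 1052 B, covers [84521, 85572]
Segment 2: SEQ = 85573, len = 1139 B, covers [85573, 86711]
Segment 3: SEQ = 86712, len = 264 B, covers [86712, 86975] [LOST]
Segment 4: SEQ = 86976, len = 883 B, covers [86976, 87858]
In-order data received: bytes [84521, 86711] (segments 1..2).
Segment 3 missing -> gap begins at byte 86712; later segments buffered out of order.
Cumulative ACK = next expected in-order byte = 84521 + 1052 + 1139 = 86712

86712


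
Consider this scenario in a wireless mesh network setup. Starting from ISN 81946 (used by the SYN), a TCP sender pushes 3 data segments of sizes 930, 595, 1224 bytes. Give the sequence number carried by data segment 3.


The SYN occupies sequence number ISN = 81946, so the first data byte is ISN + 1 = 81947.
SEQ of data segment i = (ISN + 1) + sum of payload sizes of segments 1..i-1.
Segment 1: SEQ = 81947, payload = 930 bytes
Segment 2: SEQ = 82877, payload = 595 bytes
Segment 3: SEQ = 83472, payload = 1224 bytes
SEQ of segment 3 = 81947 + 930 + 595 = 83472

83472


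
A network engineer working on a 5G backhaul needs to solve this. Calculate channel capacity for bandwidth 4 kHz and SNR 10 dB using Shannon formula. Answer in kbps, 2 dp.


Given: B = 4 kHz, SNR = 10 dB
SNR linear = 10^(10/10) = 10
1 + SNR = 11
log2(11) = 3.4594316186
C = 4 * 1000 * 3.4594316186 = 13837.7265 bps
C = 13.837726 kbps -> 13.84 kbps (2 dp)

13.84


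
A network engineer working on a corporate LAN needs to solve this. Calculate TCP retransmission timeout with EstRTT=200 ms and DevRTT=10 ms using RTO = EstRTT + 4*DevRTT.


Given: EstRTT = 200 ms, DevRTT = 10 ms
Timeout = EstRTT + 4 * DevRTT
4 * DevRTT = 4 * 10 = 40
Timeout = 200 + 40 = 240 ms

240


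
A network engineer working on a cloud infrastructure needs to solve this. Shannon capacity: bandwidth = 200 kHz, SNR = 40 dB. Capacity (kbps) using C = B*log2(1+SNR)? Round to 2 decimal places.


Given: B = 200 kHz, SNR = 40 dB
SNR linear = 10^(40/10) = 10000
1 + SNR = 10001
log2(10001) = 13.2878566418
C = 200 * 1000 * 13.2878566418 = 2657571.3284 bps
C = 2657.571328 kbps -> 2657.57 kbps (2 dp)

2657.57


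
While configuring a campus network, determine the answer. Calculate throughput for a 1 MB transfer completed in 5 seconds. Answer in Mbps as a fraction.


Given: file = 1 MB, time = 5 s
File in Mb = 1 * 8 = 8 Mb
Throughput = 8 / 5 Mbps
Throughput = 8/5 Mbps

8/5


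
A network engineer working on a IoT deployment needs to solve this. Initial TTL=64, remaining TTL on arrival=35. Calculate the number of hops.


Given: initial TTL = 64, received TTL = 35
Hops = initial TTL - received TTL
Hops = 64 - 35 = 29

29


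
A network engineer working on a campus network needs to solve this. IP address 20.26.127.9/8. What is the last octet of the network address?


Given: IP = 20.26.127.9, prefix = /8
Subnet mask = 255.0.0.0
Last octet of IP: 9
Last octet of mask: 0
Network last octet = 9 AND 0 = 0

0


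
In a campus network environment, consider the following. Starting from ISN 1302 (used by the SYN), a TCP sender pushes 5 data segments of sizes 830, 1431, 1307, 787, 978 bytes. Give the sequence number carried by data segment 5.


The SYN occupies sequence number ISN = 1302, so the first data byte is ISN + 1 = 1303.
SEQ of data segment i = (ISN + 1) + sum of payload sizes of segments 1..i-1.
Segment 1: SEQ = 1303, payload = 830 bytes
Segment 2: SEQ = 2133, payload = 1431 bytes
Segment 3: SEQ = 3564, payload = 1307 bytes
Segment 4: SEQ = 4871, payload = 787 bytes
Segment 5: SEQ = 5658, payload = 978 bytes
SEQ of segment 5 = 1303 + 830 + 1431 + 1307 + 787 = 5658

5658


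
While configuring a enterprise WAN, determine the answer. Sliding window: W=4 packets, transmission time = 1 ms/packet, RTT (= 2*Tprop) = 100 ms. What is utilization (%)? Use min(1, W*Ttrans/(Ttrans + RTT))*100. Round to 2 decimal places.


Given: W = 4, Ttrans = 1 ms, RTT = 100 ms (= 2 * Tprop, Tprop = 50 ms)
Cycle time = Ttrans + RTT = 1 + 100 = 101 ms (first packet sent until its ACK returns)
W * Ttrans = 4 * 1 = 4 ms of sending per cycle
W * Ttrans / (Ttrans + RTT) = 4 / 101 = 0.039604
U = min(1, 0.039604) = 0.039604
U% = 3.96%

3.96


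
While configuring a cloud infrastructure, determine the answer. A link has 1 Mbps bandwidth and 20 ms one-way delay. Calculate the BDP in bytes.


Given: bandwidth = 1 Mbps, delay = 20 ms
BDP in bits = 1 * 10^6 * 20 / 1000
BDP in bits = 20000
BDP in bytes = 20000 / 8 = 2500

2500


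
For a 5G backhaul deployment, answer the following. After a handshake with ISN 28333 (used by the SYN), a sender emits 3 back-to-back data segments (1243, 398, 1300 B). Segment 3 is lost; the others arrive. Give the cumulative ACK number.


SYN uses sequence number 28333; first data byte = ISN + 1 = 28334.
Segment 1: SEQ = 28334, len = 1243 B, covers [28334, 29576]
Segment 2: SEQ = 29577, len = 398 B, covers [29577, 29974]
Segment 3: SEQ = 29975, len = 1300 B, covers [29975, 31274] [LOST]
In-order data received: bytes [28334, 29974] (segments 1..2).
Segment 3 missing -> gap begins at byte 29975.
Cumulative ACK = next expected in-order byte = 28334 + 1243 + 398 = 29975

29975


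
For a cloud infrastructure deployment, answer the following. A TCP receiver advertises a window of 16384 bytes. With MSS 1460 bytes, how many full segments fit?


Given: RWND = 16384 bytes, MSS = 1460 bytes
Full segments = floor(RWND / MSS)
Full segments = floor(16384 / 1460)
Full segments = floor(11.2219) = 11

11


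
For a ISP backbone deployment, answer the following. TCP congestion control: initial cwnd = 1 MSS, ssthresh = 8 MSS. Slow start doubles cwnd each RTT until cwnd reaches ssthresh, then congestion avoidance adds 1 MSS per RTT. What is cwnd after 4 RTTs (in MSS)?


RTT 0: cwnd = 1 MSS (initial)
RTT 1: cwnd = 2 MSS (slow start, doubled)
RTT 2: cwnd = 4 MSS (slow start, doubled)
RTT 3: cwnd = 8 MSS (slow start, doubled)
RTT 4: cwnd = 9 MSS (congestion avoidance, +1)

9


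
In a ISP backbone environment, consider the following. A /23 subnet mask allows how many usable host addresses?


Given: subnet mask /23
Host bits = 32 - 23 = 9
Total addresses = 2^9 = 512
Usable hosts = 512 - 2 (network + broadcast) = 510

510


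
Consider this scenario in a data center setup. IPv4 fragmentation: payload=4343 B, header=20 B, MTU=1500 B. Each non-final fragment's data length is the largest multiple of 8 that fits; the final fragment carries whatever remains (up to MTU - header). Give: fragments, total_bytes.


Max data per non-final fragment = floor((MTU - header)/8)*8 = floor((1500 - 20)/8)*8 = floor(1480/8)*8 = 1480 B
Final fragment needs no 8-byte alignment: it can carry up to MTU - header = 1480 B
Non-final fragments needed = ceil((payload - 1480) / 1480) = ceil(2863/1480) = ceil(1.9345) = 2
Number of fragments = 2 + 1 = 3
Fragment sizes (data): 2 * 1480 B + 1383 B (last, 1383 <= 1480 OK)
Total bytes sent = payload + n_frags * header = 4343 + 3*20 = 4343 + 60 = 4403 B

3, 4403


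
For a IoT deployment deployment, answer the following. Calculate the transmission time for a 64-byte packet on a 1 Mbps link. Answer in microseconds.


Given: packet = 64 bytes, bandwidth = 1 Mbps
Packet in bits = 64 * 8 = 512 bits
Bandwidth = 1 * 10^6 = 1000000 bps
Time = 512 / 1000000 seconds
Time in us = 512 * 10^6 / 1000000 = 512

512


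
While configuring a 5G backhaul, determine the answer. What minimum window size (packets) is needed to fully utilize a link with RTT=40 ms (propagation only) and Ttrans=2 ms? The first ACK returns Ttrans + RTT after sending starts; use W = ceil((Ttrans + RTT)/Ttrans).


Given: Ttrans = 2 ms, RTT = 40 ms (= 2 * Tprop, Tprop = 20 ms)
Time until first ACK returns = Ttrans + RTT = 2 + 40 = 42 ms
Need W * Ttrans >= Ttrans + RTT  ->  W >= (Ttrans + RTT) / Ttrans
(Ttrans + RTT) / Ttrans = 42 / 2 = 21
W_min = ceil(21) = 21

21


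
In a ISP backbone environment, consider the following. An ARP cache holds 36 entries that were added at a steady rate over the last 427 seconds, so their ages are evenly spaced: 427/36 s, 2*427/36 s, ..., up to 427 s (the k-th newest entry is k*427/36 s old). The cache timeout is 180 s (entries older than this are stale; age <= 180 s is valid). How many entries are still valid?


Ages are k * 427/36 s for k = 1..36 (spacing = 11.8611 s).
Entry k is valid iff k * 427/36 <= 180 iff k <= 36 * 180 / 427 = 15.1756
n_valid = floor(15.1756) = 15
(n_stale = 36 - 15 = 21)

15


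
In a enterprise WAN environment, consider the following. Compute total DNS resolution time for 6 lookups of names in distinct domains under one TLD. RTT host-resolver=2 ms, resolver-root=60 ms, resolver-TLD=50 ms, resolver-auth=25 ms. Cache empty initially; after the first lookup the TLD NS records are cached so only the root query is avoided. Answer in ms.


Lookup 1 (cold cache): local + root + TLD + auth = 2 + 60 + 50 + 25 = 137 ms
Lookups 2..6 (TLD NS cached -> skip root; new domain -> still ask TLD and auth): local + TLD + auth = 2 + 50 + 25 = 77 ms each
Remaining 5 lookups: 5 * 77 = 385 ms
Total = 137 + 385 = 522 ms

522


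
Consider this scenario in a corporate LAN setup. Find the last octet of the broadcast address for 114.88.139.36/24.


Given: IP = 114.88.139.36, prefix = /24
Host bits = 32 - 24 = 8
Network last octet = 36 AND mask = 0
Host part size = 2^8 - 1 = 255
Broadcast last octet = 0 OR 255 = 255

255


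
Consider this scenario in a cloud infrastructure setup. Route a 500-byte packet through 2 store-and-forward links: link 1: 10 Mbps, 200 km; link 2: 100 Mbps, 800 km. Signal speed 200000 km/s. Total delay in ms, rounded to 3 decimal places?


Packet = 500 bytes = 4000 bits. Store-and-forward: sum (t_trans + t_prop) per link.
Link 1: t_trans = 4000/(10*10^6) s = 0.4000 ms; t_prop = 200/200000 s = 1.0000 ms; subtotal = 1.4000 ms
Link 2: t_trans = 4000/(100*10^6) s = 0.0400 ms; t_prop = 800/200000 s = 4.0000 ms; subtotal = 4.0400 ms
End-to-end = 1.4000 + 4.0400 = 5.4400 ms -> 5.440 ms (3 dp)

5.440


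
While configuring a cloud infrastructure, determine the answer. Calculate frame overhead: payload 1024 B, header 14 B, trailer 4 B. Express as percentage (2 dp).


Given: payload = 1024 B, header = 14 B, trailer = 4 B
Overhead bytes = header + trailer = 14 + 4 = 18
Total frame = payload + overhead = 1024 + 18 = 1042
Overhead % = 18 / 1042 * 100 = 1.7274% -> 1.73% (2 dp)

1.73


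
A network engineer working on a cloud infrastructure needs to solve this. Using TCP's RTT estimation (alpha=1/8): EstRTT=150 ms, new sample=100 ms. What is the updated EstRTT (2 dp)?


Given: EstRTT = 150 ms, SampleRTT = 100 ms, alpha = 1/8
New EstRTT = (1 - alpha) * EstRTT + alpha * SampleRTT
(7/8) * 150 = 131.25
(1/8) * 100 = 12.5
New EstRTT = 131.25 + 12.5 = 143.75 ms -> 143.75 ms (2 dp)

143.75


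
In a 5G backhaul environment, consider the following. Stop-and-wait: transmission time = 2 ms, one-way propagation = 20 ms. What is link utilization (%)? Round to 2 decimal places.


Given: Ttrans = 2 ms, Tprop = 20 ms
RTT = 2 * Tprop = 2 * 20 = 40 ms
U = Ttrans / (Ttrans + RTT)
U = 2 / (2 + 40)
U = 2 / 42 = 0.047619
U% = 4.76%

4.76


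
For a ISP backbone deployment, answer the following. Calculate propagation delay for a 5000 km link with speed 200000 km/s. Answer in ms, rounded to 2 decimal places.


Given: distance = 5000 km, speed = 200000 km/s
Delay = distance / speed = 5000 / 200000 seconds
Delay in ms = 5000 * 1000 / 200000
Delay = 25.0000 ms
Rounded to 2 dp = 25.00 ms

25.00


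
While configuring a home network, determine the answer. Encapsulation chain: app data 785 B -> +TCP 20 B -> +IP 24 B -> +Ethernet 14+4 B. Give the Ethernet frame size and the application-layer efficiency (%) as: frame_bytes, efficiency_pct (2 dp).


TCP segment = 785 + 20 = 805 B
IP packet = 805 + 24 = 829 B
Ethernet frame = 829 + 14 + 4 = 847 B
Efficiency = app / frame = 785 / 847 = 0.926800 = 92.6800% -> 92.68% (2 dp)

847, 92.68


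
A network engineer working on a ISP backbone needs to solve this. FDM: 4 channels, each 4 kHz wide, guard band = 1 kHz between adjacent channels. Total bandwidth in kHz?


Given: 4 channels, 4 kHz each, guard = 1 kHz
Channel bandwidth = 4 * 4 = 16 kHz
Guard bands = 3 gaps * 1 kHz = 3 kHz
Total = 16 + 3 = 19 kHz

19


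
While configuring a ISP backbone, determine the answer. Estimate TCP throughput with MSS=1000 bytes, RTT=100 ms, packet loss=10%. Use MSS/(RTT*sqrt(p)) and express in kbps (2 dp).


Given: MSS = 1000 bytes, RTT = 100 ms, loss = 10%
RTT in seconds = 100 / 1000 = 0.1
Loss rate = 10% = 0.1
sqrt(loss) = sqrt(0.1) = 0.316227766017
Throughput (bytes/s) = 1000 / (0.1 * 0.316227766017) = 31622.7766
Throughput (kbps) = 31622.7766 * 8 / 1000 = 252.982213 -> 252.98 kbps (2 dp)

252.98


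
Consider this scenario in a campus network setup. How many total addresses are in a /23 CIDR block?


Given: CIDR prefix /23
Host bits = 32 - 23 = 9
Total addresses = 2^9 = 512

512


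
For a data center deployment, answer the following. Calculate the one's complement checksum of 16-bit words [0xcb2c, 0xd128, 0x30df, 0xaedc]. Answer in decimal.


Given words: [0xcb2c, 0xd128, 0x30df, 0xaedc]
Step 1: Sum all words
Raw sum = 52012 + 53544 + 12511 + 44764 = 162831
Step 2: Fold carry: (31759 + 2) = 31761
One's complement = ~31761 & 0xFFFF = 33774

33774


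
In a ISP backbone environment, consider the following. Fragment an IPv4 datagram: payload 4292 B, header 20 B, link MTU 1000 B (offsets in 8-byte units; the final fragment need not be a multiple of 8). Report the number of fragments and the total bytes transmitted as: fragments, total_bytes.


Max data per non-final fragment = floor((MTU - header)/8)*8 = floor((1000 - 20)/8)*8 = floor(980/8)*8 = 976 B
Final fragment needs no 8-byte alignment: it can carry up to MTU - header = 980 B
Non-final fragments needed = ceil((payload - 980) / 976) = ceil(3312/976) = ceil(3.3934) = 4
Number of fragments = 4 + 1 = 5
Fragment sizes (data): 4 * 976 B + 388 B (last, 388 <= 980 OK)
Total bytes sent = payload + n_frags * header = 4292 + 5*20 = 4292 + 100 = 4392 B

5, 4392


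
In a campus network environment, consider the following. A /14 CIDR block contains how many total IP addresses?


Given: CIDR prefix /14
Host bits = 32 - 14 = 18
Total addresses = 2^18 = 262144

262144


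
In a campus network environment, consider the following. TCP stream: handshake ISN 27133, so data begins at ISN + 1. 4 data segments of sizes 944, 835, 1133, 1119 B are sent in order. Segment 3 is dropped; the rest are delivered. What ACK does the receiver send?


SYN uses sequence number 27133; first data byte = ISN + 1 = 27134.
Segment 1: SEQ = 27134, len = 944 B, covers [27134, 28077]
Segment 2: SEQ = 28078, len = 835 B, covers [28078, 28912]
Segment 3: SEQ = 28913, len = 1133 B, covers [28913, 30045] [LOST]
Segment 4: SEQ = 30046, len = 1119 B, covers [30046, 31164]
In-order data received: bytes [27134, 28912] (segments 1..2).
Segment 3 missing -> gap begins at byte 28913; later segments buffered out of order.
Cumulative ACK = next expected in-order byte = 27134 + 944 + 835 = 28913

28913


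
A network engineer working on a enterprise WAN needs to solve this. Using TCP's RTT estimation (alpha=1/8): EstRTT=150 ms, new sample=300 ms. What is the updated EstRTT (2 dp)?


Given: EstRTT = 150 ms, SampleRTT = 300 ms, alpha = 1/8
New EstRTT = (1 - alpha) * EstRTT + alpha * SampleRTT
(7/8) * 150 = 131.25
(1/8) * 300 = 37.5
New EstRTT = 131.25 + 37.5 = 168.75 ms -> 168.75 ms (2 dp)

168.75


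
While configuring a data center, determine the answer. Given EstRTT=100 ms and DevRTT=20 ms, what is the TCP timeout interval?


Given: EstRTT = 100 ms, DevRTT = 20 ms
Timeout = EstRTT + 4 * DevRTT
4 * DevRTT = 4 * 20 = 80
Timeout = 100 + 80 = 180 ms

180


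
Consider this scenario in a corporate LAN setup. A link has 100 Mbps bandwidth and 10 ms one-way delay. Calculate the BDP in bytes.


Given: bandwidth = 100 Mbps, delay = 10 ms
BDP in bits = 100 * 10^6 * 10 / 1000
BDP in bits = 1000000
BDP in bytes = 1000000 / 8 = 125000

125000


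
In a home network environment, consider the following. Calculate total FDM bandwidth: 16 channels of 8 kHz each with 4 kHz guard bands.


Given: 16 channels, 8 kHz each, guard = 4 kHz
Channel bandwidth = 16 * 8 = 128 kHz
Guard bands = 15 gaps * 4 kHz = 60 kHz
Total = 128 + 60 = 188 kHz

188


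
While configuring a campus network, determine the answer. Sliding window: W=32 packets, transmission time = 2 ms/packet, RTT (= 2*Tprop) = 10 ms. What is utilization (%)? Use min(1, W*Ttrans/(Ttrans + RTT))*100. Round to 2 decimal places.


Given: W = 32, Ttrans = 2 ms, RTT = 10 ms (= 2 * Tprop, Tprop = 5 ms)
Cycle time = Ttrans + RTT = 2 + 10 = 12 ms (first packet sent until its ACK returns)
W * Ttrans = 32 * 2 = 64 ms of sending per cycle
W * Ttrans / (Ttrans + RTT) = 64 / 12 = 5.333333
U = min(1, 5.333333) = 1.000000
U% = 100.00%

100.00


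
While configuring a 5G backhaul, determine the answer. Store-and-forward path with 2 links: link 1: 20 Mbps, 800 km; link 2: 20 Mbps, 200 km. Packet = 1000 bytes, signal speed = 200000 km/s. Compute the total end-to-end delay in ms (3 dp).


Packet = 1000 bytes = 8000 bits. Store-and-forward: sum (t_trans + t_prop) per link.
Link 1: t_trans = 8000/(20*10^6) s = 0.4000 ms; t_prop = 800/200000 s = 4.0000 ms; subtotal = 4.4000 ms
Link 2: t_trans = 8000/(20*10^6) s = 0.4000 ms; t_prop = 200/200000 s = 1.0000 ms; subtotal = 1.4000 ms
End-to-end = 4.4000 + 1.4000 = 5.8000 ms -> 5.800 ms (3 dp)

5.800


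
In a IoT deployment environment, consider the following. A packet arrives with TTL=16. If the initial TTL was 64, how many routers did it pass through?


Given: initial TTL = 64, received TTL = 16
Hops = initial TTL - received TTL
Hops = 64 - 16 = 48

48


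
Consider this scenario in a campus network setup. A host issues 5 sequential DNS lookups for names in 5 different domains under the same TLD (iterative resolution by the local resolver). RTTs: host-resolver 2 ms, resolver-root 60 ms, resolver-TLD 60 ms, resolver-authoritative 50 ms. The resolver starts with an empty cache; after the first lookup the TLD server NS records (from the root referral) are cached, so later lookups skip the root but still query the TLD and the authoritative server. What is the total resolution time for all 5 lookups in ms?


Lookup 1 (cold cache): local + root + TLD + auth = 2 + 60 + 60 + 50 = 172 ms
Lookups 2..5 (TLD NS cached -> skip root; new domain -> still ask TLD and auth): local + TLD + auth = 2 + 60 + 50 = 112 ms each
Remaining 4 lookups: 4 * 112 = 448 ms
Total = 172 + 448 = 620 ms

620


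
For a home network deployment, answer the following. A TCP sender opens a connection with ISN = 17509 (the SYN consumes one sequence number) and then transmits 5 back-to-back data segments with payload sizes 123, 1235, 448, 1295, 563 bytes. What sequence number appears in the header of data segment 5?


The SYN occupies sequence number ISN = 17509, so the first data byte is ISN + 1 = 17510.
SEQ of data segment i = (ISN + 1) + sum of payload sizes of segments 1..i-1.
Segment 1: SEQ = 17510, payload = 123 bytes
Segment 2: SEQ = 17633, payload = 1235 bytes
Segment 3: SEQ = 18868, payload = 448 bytes
Segment 4: SEQ = 19316, payload = 1295 bytes
Segment 5: SEQ = 20611, payload = 563 bytes
SEQ of segment 5 = 17510 + 123 + 1235 + 448 + 1295 = 20611

20611


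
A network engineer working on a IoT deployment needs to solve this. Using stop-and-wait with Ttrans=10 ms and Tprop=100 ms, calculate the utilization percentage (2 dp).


Given: Ttrans = 10 ms, Tprop = 100 ms
RTT = 2 * Tprop = 2 * 100 = 200 ms
U = Ttrans / (Ttrans + RTT)
U = 10 / (10 + 200)
U = 10 / 210 = 0.047619
U% = 4.76%

4.76


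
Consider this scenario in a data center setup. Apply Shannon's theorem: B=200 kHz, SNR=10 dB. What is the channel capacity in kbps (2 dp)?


Given: B = 200 kHz, SNR = 10 dB
SNR linear = 10^(10/10) = 10
1 + SNR = 11
log2(11) = 3.4594316186
C = 200 * 1000 * 3.4594316186 = 691886.3237 bps
C = 691.886324 kbps -> 691.89 kbps (2 dp)

691.89


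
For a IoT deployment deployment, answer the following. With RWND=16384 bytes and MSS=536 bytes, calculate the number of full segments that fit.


Given: RWND = 16384 bytes, MSS = 536 bytes
Full segments = floor(RWND / MSS)
Full segments = floor(16384 / 536)
Full segments = floor(30.5672) = 30

30


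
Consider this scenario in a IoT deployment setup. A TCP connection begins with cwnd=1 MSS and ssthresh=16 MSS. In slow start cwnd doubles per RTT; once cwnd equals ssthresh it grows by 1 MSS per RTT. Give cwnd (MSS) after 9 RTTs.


RTT 0: cwnd = 1 MSS (initial)
RTT 1: cwnd = 2 MSS (slow start, doubled)
RTT 2: cwnd = 4 MSS (slow start, doubled)
RTT 3: cwnd = 8 MSS (slow start, doubled)
RTT 4: cwnd = 16 MSS (slow start, doubled)
RTT 5: cwnd = 17 MSS (congestion avoidance, +1)
RTT 6: cwnd = 18 MSS (congestion avoidance, +1)
RTT 7: cwnd = 19 MSS (congestion avoidance, +1)
RTT 8: cwnd = 20 MSS (congestion avoidance, +1)
RTT 9: cwnd = 21 MSS (congestion avoidance, +1)

21


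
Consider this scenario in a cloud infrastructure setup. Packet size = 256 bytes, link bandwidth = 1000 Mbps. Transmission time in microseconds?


Given: packet = 256 bytes, bandwidth = 1000 Mbps
Packet in bits = 256 * 8 = 2048 bits
Bandwidth = 1000 * 10^6 = 1000000000 bps
Time = 2048 / 1000000000 seconds
Time in us = 2048 * 10^6 / 1000000000 = 2.048

2.048


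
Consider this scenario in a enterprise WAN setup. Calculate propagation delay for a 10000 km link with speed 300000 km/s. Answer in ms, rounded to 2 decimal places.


Given: distance = 10000 km, speed = 300000 km/s
Delay = distance / speed = 10000 / 300000 seconds
Delay in ms = 10000 * 1000 / 300000
Delay = 33.3333 ms
Rounded to 2 dp = 33.33 ms

33.33


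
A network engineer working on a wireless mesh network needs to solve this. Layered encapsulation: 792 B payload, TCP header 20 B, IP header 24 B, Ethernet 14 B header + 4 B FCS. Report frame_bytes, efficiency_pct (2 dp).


TCP segment = 792 + 20 = 812 B
IP packet = 812 + 24 = 836 B
Ethernet frame = 836 + 14 + 4 = 854 B
Efficiency = app / frame = 792 / 854 = 0.927400 = 92.7400% -> 92.74% (2 dp)

854, 92.74


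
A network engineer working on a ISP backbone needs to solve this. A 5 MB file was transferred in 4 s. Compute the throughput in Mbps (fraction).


Given: file = 5 MB, time = 4 s
File in Mb = 5 * 8 = 40 Mb
Throughput = 40 / 4 Mbps
Throughput = 10 Mbps

10


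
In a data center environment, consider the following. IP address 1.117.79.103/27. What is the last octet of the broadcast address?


Given: IP = 1.117.79.103, prefix = /27
Host bits = 32 - 27 = 5
Network last octet = 103 AND mask = 96
Host part size = 2^5 - 1 = 31
Broadcast last octet = 96 OR 31 = 127

127


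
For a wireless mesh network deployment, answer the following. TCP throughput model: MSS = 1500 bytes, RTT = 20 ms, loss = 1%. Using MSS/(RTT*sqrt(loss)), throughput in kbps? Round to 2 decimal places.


Given: MSS = 1500 bytes, RTT = 20 ms, loss = 1%
RTT in seconds = 20 / 1000 = 0.02
Loss rate = 1% = 0.01
sqrt(loss) = sqrt(0.01) = 0.1
Throughput (bytes/s) = 1500 / (0.02 * 0.1) = 750000.0000
Throughput (kbps) = 750000.0000 * 8 / 1000 = 6000.000000 -> 6000.00 kbps (2 dp)

6000.00


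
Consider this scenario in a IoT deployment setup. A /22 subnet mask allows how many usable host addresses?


Given: subnet mask /22
Host bits = 32 - 22 = 10
Total addresses = 2^10 = 1024
Usable hosts = 1024 - 2 (network + broadcast) = 1022

1022


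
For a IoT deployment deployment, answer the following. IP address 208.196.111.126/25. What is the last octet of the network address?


Given: IP = 208.196.111.126, prefix = /25
Subnet mask = 255.255.255.128
Last octet of IP: 126
Last octet of mask: 128
Network last octet = 126 AND 128 = 0

0


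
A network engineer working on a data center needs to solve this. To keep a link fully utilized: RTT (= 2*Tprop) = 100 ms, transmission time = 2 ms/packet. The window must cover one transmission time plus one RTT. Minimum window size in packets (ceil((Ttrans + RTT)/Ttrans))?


Given: Ttrans = 2 ms, RTT = 100 ms (= 2 * Tprop, Tprop = 50 ms)
Time until first ACK returns = Ttrans + RTT = 2 + 100 = 102 ms
Need W * Ttrans >= Ttrans + RTT  ->  W >= (Ttrans + RTT) / Ttrans
(Ttrans + RTT) / Ttrans = 102 / 2 = 51
W_min = ceil(51) = 51

51


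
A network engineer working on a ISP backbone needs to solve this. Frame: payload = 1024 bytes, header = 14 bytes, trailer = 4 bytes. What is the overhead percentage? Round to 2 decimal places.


Given: payload = 1024 B, header = 14 B, trailer = 4 B
Overhead bytes = header + trailer = 14 + 4 = 18
Total frame = payload + overhead = 1024 + 18 = 1042
Overhead % = 18 / 1042 * 100 = 1.7274% -> 1.73% (2 dp)

1.73


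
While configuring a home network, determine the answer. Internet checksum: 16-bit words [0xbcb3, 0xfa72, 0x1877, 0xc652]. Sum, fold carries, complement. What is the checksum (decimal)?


Given words: [0xbcb3, 0xfa72, 0x1877, 0xc652]
Step 1: Sum all words
Raw sum = 48307 + 64114 + 6263 + 50770 = 169454
Step 2: Fold carry: (38382 + 2) = 38384
One's complement = ~38384 & 0xFFFF = 27151

27151


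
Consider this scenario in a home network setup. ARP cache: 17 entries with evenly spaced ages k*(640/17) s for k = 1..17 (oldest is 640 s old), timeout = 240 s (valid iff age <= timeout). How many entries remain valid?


Ages are k * 640/17 s for k = 1..17 (spacing = 37.6471 s).
Entry k is valid iff k * 640/17 <= 240 iff k <= 17 * 240 / 640 = 6.3750
n_valid = floor(6.3750) = 6
(n_stale = 17 - 6 = 11)

6


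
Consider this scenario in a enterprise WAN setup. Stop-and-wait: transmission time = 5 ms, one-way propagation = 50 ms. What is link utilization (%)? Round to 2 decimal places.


Given: Ttrans = 5 ms, Tprop = 50 ms
RTT = 2 * Tprop = 2 * 50 = 100 ms
U = Ttrans / (Ttrans + RTT)
U = 5 / (5 + 100)
U = 5 / 105 = 0.047619
U% = 4.76%

4.76


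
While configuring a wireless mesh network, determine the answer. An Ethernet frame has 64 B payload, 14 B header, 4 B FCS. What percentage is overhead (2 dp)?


Given: payload = 64 B, header = 14 B, trailer = 4 B
Overhead bytes = header + trailer = 14 + 4 = 18
Total frame = payload + overhead = 64 + 18 = 82
Overhead % = 18 / 82 * 100 = 21.9512% -> 21.95% (2 dp)

21.95


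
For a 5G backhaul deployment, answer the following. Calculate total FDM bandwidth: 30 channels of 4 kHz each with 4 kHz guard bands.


Given: 30 channels, 4 kHz each, guard = 4 kHz
Channel bandwidth = 30 * 4 = 120 kHz
Guard bands = 29 gaps * 4 kHz = 116 kHz
Total = 120 + 116 = 236 kHz

236


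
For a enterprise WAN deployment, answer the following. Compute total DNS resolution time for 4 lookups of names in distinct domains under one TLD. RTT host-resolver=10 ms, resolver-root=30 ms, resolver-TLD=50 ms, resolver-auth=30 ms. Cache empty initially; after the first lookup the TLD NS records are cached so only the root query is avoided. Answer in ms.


Lookup 1 (cold cache): local + root + TLD + auth = 10 + 30 + 50 + 30 = 120 ms
Lookups 2..4 (TLD NS cached -> skip root; new domain -> still ask TLD and auth): local + TLD + auth = 10 + 50 + 30 = 90 ms each
Remaining 3 lookups: 3 * 90 = 270 ms
Total = 120 + 270 = 390 ms

390


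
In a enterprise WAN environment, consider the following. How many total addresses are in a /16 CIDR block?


Given: CIDR prefix /16
Host bits = 32 - 16 = 16
Total addresses = 2^16 = 65536

65536


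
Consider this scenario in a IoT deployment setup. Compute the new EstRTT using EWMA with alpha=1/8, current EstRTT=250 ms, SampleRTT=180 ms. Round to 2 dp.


Given: EstRTT = 250 ms, SampleRTT = 180 ms, alpha = 1/8
New EstRTT = (1 - alpha) * EstRTT + alpha * SampleRTT
(7/8) * 250 = 218.75
(1/8) * 180 = 22.5
New EstRTT = 218.75 + 22.5 = 241.25 ms -> 241.25 ms (2 dp)

241.25


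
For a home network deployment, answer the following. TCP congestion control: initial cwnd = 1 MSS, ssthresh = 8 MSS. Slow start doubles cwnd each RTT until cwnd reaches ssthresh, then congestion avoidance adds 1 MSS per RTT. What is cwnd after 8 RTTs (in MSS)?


RTT 0: cwnd = 1 MSS (initial)
RTT 1: cwnd = 2 MSS (slow start, doubled)
RTT 2: cwnd = 4 MSS (slow start, doubled)
RTT 3: cwnd = 8 MSS (slow start, doubled)
RTT 4: cwnd = 9 MSS (congestion avoidance, +1)
RTT 5: cwnd = 10 MSS (congestion avoidance, +1)
RTT 6: cwnd = 11 MSS (congestion avoidance, +1)
RTT 7: cwnd = 12 MSS (congestion avoidance, +1)
RTT 8: cwnd = 13 MSS (congestion avoidance, +1)

13


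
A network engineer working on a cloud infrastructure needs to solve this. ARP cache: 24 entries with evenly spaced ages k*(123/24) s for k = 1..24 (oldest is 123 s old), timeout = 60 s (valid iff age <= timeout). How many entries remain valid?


Ages are k * 123/24 s for k = 1..24 (spacing = 5.1250 s).
Entry k is valid iff k * 123/24 <= 60 iff k <= 24 * 60 / 123 = 11.7073
n_valid = floor(11.7073) = 11
(n_stale = 24 - 11 = 13)

11


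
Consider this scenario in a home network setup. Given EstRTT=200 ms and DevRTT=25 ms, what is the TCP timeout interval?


Given: EstRTT = 200 ms, DevRTT = 25 ms
Timeout = EstRTT + 4 * DevRTT
4 * DevRTT = 4 * 25 = 100
Timeout = 200 + 100 = 300 ms

300


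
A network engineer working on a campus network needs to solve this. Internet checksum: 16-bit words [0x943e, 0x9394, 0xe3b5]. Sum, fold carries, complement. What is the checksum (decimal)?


Given words: [0x943e, 0x9394, 0xe3b5]
Step 1: Sum all words
Raw sum = 37950 + 37780 + 58293 = 134023
Step 2: Fold carry: (2951 + 2) = 2953
One's complement = ~2953 & 0xFFFF = 62582

62582


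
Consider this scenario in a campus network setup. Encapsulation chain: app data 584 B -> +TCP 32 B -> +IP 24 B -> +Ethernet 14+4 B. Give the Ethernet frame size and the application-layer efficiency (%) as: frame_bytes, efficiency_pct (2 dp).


TCP segment = 584 + 32 = 616 B
IP packet = 616 + 24 = 640 B
Ethernet frame = 640 + 14 + 4 = 658 B
Efficiency = app / frame = 584 / 658 = 0.887538 = 88.7538% -> 88.75% (2 dp)

658, 88.75


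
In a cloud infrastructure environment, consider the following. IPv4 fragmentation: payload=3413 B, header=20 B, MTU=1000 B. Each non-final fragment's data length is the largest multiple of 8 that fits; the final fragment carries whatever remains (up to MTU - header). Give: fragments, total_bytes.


Max data per non-final fragment = floor((MTU - header)/8)*8 = floor((1000 - 20)/8)*8 = floor(980/8)*8 = 976 B
Final fragment needs no 8-byte alignment: it can carry up to MTU - header = 980 B
Non-final fragments needed = ceil((payload - 980) / 976) = ceil(2433/976) = ceil(2.4928) = 3
Number of fragments = 3 + 1 = 4
Fragment sizes (data): 3 * 976 B + 485 B (last, 485 <= 980 OK)
Total bytes sent = payload + n_frags * header = 3413 + 4*20 = 3413 + 80 = 3493 B

4, 3493


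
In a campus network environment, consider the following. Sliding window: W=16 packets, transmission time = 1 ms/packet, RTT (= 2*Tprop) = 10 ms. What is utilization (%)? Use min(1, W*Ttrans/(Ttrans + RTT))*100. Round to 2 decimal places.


Given: W = 16, Ttrans = 1 ms, RTT = 10 ms (= 2 * Tprop, Tprop = 5 ms)
Cycle time = Ttrans + RTT = 1 + 10 = 11 ms (first packet sent until its ACK returns)
W * Ttrans = 16 * 1 = 16 ms of sending per cycle
W * Ttrans / (Ttrans + RTT) = 16 / 11 = 1.454545
U = min(1, 1.454545) = 1.000000
U% = 100.00%

100.00


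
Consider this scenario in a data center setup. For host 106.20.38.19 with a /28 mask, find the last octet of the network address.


Given: IP = 106.20.38.19, prefix = /28
Subnet mask = 255.255.255.240
Last octet of IP: 19
Last octet of mask: 240
Network last octet = 19 AND 240 = 16

16


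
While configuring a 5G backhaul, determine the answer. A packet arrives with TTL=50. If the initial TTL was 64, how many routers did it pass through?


Given: initial TTL = 64, received TTL = 50
Hops = initial TTL - received TTL
Hops = 64 - 50 = 14

14


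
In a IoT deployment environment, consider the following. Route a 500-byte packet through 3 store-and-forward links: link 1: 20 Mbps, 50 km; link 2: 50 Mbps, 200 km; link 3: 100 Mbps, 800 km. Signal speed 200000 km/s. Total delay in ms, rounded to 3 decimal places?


Packet = 500 bytes = 4000 bits. Store-and-forward: sum (t_trans + t_prop) per link.
Link 1: t_trans = 4000/(20*10^6) s = 0.2000 ms; t_prop = 50/200000 s = 0.2500 ms; subtotal = 0.4500 ms
Link 2: t_trans = 4000/(50*10^6) s = 0.0800 ms; t_prop = 200/200000 s = 1.0000 ms; subtotal = 1.0800 ms
Link 3: t_trans = 4000/(100*10^6) s = 0.0400 ms; t_prop = 800/200000 s = 4.0000 ms; subtotal = 4.0400 ms
End-to-end = 0.4500 + 1.0800 + 4.0400 = 5.5700 ms -> 5.570 ms (3 dp)

5.570


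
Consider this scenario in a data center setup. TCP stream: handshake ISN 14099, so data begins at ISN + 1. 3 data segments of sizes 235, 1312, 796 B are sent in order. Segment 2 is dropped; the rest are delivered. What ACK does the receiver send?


SYN uses sequence number 14099; first data byte = ISN + 1 = 14100.
Segment 1: SEQ = 14100, len = 235 B, covers [14100, 14334]
Segment 2: SEQ = 14335, len = 1312 B, covers [14335, 15646] [LOST]
Segment 3: SEQ = 15647, len = 796 B, covers [15647, 16442]
In-order data received: bytes [14100, 14334] (segments 1..1).
Segment 2 missing -> gap begins at byte 14335; later segments buffered out of order.
Cumulative ACK = next expected in-order byte = 14100 + 235 = 14335

14335
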